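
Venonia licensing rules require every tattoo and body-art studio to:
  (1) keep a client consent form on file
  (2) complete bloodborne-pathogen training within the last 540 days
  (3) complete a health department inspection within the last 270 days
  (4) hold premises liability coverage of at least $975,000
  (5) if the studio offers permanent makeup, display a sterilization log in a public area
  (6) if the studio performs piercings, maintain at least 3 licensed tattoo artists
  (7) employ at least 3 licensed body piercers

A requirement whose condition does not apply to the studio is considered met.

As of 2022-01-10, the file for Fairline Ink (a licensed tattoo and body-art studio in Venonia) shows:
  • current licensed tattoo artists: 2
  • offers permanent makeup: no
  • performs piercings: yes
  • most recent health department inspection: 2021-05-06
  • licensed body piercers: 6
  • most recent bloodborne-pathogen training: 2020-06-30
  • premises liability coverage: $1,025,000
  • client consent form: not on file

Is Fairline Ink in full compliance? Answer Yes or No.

No

1. client consent form absent → not met
2. bloodborne-pathogen training 559 days ago vs limit 540 → not met
3. health department inspection 249 days ago vs limit 270 → met
4. premises liability coverage $1,025,000 ≥ $975,000 → met
5. condition 'offers permanent makeup' does not hold → requirement n/a → met
6. condition 'performs piercings' holds; licensed tattoo artists 2 < 3 → not met
7. licensed body piercers 6 ≥ 3 → met
Not met: 1, 2, 6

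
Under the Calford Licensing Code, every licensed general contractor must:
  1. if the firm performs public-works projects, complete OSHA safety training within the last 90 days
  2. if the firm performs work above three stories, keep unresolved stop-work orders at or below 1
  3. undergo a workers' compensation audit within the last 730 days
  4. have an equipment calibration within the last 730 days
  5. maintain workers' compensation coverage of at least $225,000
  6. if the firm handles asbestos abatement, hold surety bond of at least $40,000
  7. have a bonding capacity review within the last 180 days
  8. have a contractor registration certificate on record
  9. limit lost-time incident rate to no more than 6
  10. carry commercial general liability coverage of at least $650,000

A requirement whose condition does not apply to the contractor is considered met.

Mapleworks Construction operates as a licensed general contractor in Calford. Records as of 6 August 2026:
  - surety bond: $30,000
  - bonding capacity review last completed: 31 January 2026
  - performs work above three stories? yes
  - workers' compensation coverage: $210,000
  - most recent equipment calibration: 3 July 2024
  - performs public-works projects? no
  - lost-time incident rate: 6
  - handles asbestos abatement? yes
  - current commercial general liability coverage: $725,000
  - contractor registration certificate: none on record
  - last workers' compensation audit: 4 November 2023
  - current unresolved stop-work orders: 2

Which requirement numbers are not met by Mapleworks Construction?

1. condition 'performs public-works projects' does not hold → requirement n/a → met
2. condition 'performs work above three stories' holds; unresolved stop-work orders 2 > 1 → not met
3. workers' compensation audit 1006 days ago vs limit 730 → not met
4. equipment calibration 764 days ago vs limit 730 → not met
5. workers' compensation coverage $210,000 < $225,000 → not met
6. condition 'handles asbestos abatement' holds; surety bond $30,000 < $40,000 → not met
7. bonding capacity review 187 days ago vs limit 180 → not met
8. contractor registration certificate absent → not met
9. lost-time incident rate 6 ≤ 6 → met
10. commercial general liability coverage $725,000 ≥ $650,000 → met
Not met: 2, 3, 4, 5, 6, 7, 8

2, 3, 4, 5, 6, 7, 8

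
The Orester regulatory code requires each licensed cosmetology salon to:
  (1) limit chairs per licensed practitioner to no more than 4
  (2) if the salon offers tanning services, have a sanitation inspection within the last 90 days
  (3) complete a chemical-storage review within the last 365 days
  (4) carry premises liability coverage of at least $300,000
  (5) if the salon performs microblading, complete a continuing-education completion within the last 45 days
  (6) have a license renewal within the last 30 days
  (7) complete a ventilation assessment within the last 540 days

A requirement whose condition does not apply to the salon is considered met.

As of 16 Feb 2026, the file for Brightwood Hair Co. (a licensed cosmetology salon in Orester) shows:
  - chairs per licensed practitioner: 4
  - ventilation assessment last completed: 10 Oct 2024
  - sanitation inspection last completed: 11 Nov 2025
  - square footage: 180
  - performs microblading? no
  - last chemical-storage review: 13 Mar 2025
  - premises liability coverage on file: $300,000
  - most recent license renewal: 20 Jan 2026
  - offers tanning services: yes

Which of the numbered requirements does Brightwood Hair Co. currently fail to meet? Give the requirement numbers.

1. chairs per licensed practitioner 4 ≤ 4 → met
2. condition 'offers tanning services' holds; sanitation inspection 97 days ago vs limit 90 → not met
3. chemical-storage review 340 days ago vs limit 365 → met
4. premises liability coverage $300,000 ≥ $300,000 → met
5. condition 'performs microblading' does not hold → requirement n/a → met
6. license renewal 27 days ago vs limit 30 → met
7. ventilation assessment 494 days ago vs limit 540 → met
Not met: 2

2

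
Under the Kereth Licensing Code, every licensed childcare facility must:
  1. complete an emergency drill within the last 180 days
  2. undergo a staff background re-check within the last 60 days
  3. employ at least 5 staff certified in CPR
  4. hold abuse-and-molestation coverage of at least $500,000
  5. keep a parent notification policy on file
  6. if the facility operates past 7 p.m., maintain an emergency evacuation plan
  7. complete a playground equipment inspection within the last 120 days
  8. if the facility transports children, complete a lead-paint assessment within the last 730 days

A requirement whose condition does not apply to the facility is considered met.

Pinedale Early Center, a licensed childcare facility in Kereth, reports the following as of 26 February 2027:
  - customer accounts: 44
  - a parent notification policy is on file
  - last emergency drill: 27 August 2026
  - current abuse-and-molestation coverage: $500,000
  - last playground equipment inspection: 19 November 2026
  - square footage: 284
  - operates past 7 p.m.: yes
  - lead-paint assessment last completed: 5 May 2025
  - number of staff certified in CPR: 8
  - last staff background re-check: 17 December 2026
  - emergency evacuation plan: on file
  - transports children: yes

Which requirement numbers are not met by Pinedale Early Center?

1. emergency drill 183 days ago vs limit 180 → not met
2. staff background re-check 71 days ago vs limit 60 → not met
3. staff certified in CPR 8 ≥ 5 → met
4. abuse-and-molestation coverage $500,000 ≥ $500,000 → met
5. parent notification policy present → met
6. condition 'operates past 7 p.m.' holds; emergency evacuation plan present → met
7. playground equipment inspection 99 days ago vs limit 120 → met
8. condition 'transports children' holds; lead-paint assessment 662 days ago vs limit 730 → met
Not met: 1, 2

1, 2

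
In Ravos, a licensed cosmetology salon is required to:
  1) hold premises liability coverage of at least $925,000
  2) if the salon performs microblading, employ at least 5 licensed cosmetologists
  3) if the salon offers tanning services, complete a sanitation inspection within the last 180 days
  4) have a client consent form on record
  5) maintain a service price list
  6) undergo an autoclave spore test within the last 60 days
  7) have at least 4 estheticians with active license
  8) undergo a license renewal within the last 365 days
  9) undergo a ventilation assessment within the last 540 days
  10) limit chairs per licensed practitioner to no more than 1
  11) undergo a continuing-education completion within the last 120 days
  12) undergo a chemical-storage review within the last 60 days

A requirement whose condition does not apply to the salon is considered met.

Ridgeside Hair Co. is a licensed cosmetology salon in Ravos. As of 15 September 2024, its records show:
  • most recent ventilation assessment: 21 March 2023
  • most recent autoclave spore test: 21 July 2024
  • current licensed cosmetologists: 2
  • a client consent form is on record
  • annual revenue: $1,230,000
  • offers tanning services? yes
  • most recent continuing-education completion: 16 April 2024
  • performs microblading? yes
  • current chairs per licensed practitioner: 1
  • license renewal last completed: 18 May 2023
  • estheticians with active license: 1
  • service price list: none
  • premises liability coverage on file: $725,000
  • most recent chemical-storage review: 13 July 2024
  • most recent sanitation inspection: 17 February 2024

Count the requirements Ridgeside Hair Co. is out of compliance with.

9

1. premises liability coverage $725,000 < $925,000 → not met
2. condition 'performs microblading' holds; licensed cosmetologists 2 < 5 → not met
3. condition 'offers tanning services' holds; sanitation inspection 211 days ago vs limit 180 → not met
4. client consent form present → met
5. service price list absent → not met
6. autoclave spore test 56 days ago vs limit 60 → met
7. estheticians with active license 1 < 4 → not met
8. license renewal 486 days ago vs limit 365 → not met
9. ventilation assessment 544 days ago vs limit 540 → not met
10. chairs per licensed practitioner 1 ≤ 1 → met
11. continuing-education completion 152 days ago vs limit 120 → not met
12. chemical-storage review 64 days ago vs limit 60 → not met
Not met: 9 of 12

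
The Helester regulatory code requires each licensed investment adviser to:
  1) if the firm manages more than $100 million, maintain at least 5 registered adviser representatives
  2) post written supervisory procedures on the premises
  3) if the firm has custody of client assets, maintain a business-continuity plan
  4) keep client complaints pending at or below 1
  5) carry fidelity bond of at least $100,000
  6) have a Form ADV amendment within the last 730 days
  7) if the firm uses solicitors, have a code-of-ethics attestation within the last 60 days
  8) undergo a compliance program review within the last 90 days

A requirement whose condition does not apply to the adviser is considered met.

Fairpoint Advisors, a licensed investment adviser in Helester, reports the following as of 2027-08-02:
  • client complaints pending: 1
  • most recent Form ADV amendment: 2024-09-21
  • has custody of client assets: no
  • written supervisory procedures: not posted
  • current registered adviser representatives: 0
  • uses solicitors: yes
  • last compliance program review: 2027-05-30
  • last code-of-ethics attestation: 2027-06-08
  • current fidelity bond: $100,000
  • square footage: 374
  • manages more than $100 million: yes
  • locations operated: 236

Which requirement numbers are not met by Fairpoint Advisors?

1, 2, 6

1. condition 'manages more than $100 million' holds; registered adviser representatives 0 < 5 → not met
2. written supervisory procedures absent → not met
3. condition 'has custody of client assets' does not hold → requirement n/a → met
4. client complaints pending 1 ≤ 1 → met
5. fidelity bond $100,000 ≥ $100,000 → met
6. Form ADV amendment 1045 days ago vs limit 730 → not met
7. condition 'uses solicitors' holds; code-of-ethics attestation 55 days ago vs limit 60 → met
8. compliance program review 64 days ago vs limit 90 → met
Not met: 1, 2, 6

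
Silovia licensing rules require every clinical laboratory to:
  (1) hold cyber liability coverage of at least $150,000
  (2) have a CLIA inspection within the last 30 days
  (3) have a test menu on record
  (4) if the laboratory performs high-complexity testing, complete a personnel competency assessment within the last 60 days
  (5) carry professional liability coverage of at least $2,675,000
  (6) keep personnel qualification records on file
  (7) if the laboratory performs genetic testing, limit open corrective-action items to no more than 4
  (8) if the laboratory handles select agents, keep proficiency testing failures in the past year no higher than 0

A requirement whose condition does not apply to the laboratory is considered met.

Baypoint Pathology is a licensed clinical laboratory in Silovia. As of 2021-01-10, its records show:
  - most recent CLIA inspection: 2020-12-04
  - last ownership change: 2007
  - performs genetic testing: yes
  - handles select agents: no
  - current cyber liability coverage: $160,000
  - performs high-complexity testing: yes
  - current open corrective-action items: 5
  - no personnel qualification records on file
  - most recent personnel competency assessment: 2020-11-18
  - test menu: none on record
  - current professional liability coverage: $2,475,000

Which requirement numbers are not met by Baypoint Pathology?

1. cyber liability coverage $160,000 ≥ $150,000 → met
2. CLIA inspection 37 days ago vs limit 30 → not met
3. test menu absent → not met
4. condition 'performs high-complexity testing' holds; personnel competency assessment 53 days ago vs limit 60 → met
5. professional liability coverage $2,475,000 < $2,675,000 → not met
6. personnel qualification records absent → not met
7. condition 'performs genetic testing' holds; open corrective-action items 5 > 4 → not met
8. condition 'handles select agents' does not hold → requirement n/a → met
Not met: 2, 3, 5, 6, 7

2, 3, 5, 6, 7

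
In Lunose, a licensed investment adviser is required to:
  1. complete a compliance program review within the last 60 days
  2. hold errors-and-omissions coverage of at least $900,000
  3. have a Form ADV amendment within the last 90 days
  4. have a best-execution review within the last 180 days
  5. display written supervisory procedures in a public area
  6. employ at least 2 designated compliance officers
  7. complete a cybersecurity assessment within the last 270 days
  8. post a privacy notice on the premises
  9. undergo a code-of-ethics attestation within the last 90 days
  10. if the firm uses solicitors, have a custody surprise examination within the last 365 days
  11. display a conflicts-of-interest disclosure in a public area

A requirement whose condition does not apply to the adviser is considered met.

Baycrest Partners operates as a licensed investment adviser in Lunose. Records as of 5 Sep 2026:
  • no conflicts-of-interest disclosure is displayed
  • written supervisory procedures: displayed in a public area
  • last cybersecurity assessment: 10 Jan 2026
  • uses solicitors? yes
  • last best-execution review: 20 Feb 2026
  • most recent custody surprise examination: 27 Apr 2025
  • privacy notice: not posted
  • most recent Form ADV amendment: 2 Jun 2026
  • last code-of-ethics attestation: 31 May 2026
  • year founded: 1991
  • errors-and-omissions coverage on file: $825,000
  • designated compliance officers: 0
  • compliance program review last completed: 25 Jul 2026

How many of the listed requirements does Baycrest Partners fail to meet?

8

1. compliance program review 42 days ago vs limit 60 → met
2. errors-and-omissions coverage $825,000 < $900,000 → not met
3. Form ADV amendment 95 days ago vs limit 90 → not met
4. best-execution review 197 days ago vs limit 180 → not met
5. written supervisory procedures present → met
6. designated compliance officers 0 < 2 → not met
7. cybersecurity assessment 238 days ago vs limit 270 → met
8. privacy notice absent → not met
9. code-of-ethics attestation 97 days ago vs limit 90 → not met
10. condition 'uses solicitors' holds; custody surprise examination 496 days ago vs limit 365 → not met
11. conflicts-of-interest disclosure absent → not met
Not met: 8 of 11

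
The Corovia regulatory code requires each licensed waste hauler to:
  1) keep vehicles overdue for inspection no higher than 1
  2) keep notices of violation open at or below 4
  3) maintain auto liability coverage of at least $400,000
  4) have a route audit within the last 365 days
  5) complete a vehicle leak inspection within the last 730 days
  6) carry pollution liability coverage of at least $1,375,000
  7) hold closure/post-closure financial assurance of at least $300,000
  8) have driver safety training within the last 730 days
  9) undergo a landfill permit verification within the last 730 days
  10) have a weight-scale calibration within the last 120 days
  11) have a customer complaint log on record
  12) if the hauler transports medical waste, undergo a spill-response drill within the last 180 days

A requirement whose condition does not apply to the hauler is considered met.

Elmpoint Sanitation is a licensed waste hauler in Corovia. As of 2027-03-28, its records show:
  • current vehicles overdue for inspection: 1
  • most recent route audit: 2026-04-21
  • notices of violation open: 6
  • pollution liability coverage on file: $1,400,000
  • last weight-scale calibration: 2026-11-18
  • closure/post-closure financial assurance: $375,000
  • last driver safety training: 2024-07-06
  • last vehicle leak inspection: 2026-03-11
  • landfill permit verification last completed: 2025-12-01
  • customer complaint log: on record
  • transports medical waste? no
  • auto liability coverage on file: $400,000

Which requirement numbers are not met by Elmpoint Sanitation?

1. vehicles overdue for inspection 1 ≤ 1 → met
2. notices of violation open 6 > 4 → not met
3. auto liability coverage $400,000 ≥ $400,000 → met
4. route audit 341 days ago vs limit 365 → met
5. vehicle leak inspection 382 days ago vs limit 730 → met
6. pollution liability coverage $1,400,000 ≥ $1,375,000 → met
7. closure/post-closure financial assurance $375,000 ≥ $300,000 → met
8. driver safety training 995 days ago vs limit 730 → not met
9. landfill permit verification 482 days ago vs limit 730 → met
10. weight-scale calibration 130 days ago vs limit 120 → not met
11. customer complaint log present → met
12. condition 'transports medical waste' does not hold → requirement n/a → met
Not met: 2, 8, 10

2, 8, 10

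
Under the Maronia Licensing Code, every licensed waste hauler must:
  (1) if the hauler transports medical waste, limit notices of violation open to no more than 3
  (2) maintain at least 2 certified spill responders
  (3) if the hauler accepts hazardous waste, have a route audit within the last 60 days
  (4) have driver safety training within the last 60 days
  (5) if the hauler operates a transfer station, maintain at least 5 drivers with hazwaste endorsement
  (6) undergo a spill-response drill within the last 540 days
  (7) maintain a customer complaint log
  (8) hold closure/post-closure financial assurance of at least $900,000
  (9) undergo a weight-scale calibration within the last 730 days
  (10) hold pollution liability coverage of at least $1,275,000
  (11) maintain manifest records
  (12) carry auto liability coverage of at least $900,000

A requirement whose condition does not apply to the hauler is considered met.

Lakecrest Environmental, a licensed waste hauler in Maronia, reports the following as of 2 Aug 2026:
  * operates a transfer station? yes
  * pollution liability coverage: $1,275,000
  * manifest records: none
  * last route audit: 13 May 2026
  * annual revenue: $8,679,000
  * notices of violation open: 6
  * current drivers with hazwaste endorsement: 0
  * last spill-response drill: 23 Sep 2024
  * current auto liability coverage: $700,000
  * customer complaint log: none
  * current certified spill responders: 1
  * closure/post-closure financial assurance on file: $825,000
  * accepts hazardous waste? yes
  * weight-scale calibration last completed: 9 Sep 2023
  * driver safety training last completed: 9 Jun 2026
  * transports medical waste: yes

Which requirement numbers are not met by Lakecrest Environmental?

1, 2, 3, 5, 6, 7, 8, 9, 11, 12

1. condition 'transports medical waste' holds; notices of violation open 6 > 3 → not met
2. certified spill responders 1 < 2 → not met
3. condition 'accepts hazardous waste' holds; route audit 81 days ago vs limit 60 → not met
4. driver safety training 54 days ago vs limit 60 → met
5. condition 'operates a transfer station' holds; drivers with hazwaste endorsement 0 < 5 → not met
6. spill-response drill 678 days ago vs limit 540 → not met
7. customer complaint log absent → not met
8. closure/post-closure financial assurance $825,000 < $900,000 → not met
9. weight-scale calibration 1058 days ago vs limit 730 → not met
10. pollution liability coverage $1,275,000 ≥ $1,275,000 → met
11. manifest records absent → not met
12. auto liability coverage $700,000 < $900,000 → not met
Not met: 1, 2, 3, 5, 6, 7, 8, 9, 11, 12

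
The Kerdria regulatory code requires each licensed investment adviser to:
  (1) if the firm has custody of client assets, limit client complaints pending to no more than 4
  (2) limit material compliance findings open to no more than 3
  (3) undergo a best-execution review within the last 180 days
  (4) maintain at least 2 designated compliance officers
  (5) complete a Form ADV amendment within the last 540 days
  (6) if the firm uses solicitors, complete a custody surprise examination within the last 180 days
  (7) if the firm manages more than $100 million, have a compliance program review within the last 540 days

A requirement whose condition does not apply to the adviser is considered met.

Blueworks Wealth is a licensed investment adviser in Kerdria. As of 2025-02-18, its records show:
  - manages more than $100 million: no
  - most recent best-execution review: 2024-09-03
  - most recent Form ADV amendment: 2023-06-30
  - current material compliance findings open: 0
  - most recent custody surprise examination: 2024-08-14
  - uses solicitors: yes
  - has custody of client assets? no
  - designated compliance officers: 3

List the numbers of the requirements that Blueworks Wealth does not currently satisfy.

1. condition 'has custody of client assets' does not hold → requirement n/a → met
2. material compliance findings open 0 ≤ 3 → met
3. best-execution review 168 days ago vs limit 180 → met
4. designated compliance officers 3 ≥ 2 → met
5. Form ADV amendment 599 days ago vs limit 540 → not met
6. condition 'uses solicitors' holds; custody surprise examination 188 days ago vs limit 180 → not met
7. condition 'manages more than $100 million' does not hold → requirement n/a → met
Not met: 5, 6

5, 6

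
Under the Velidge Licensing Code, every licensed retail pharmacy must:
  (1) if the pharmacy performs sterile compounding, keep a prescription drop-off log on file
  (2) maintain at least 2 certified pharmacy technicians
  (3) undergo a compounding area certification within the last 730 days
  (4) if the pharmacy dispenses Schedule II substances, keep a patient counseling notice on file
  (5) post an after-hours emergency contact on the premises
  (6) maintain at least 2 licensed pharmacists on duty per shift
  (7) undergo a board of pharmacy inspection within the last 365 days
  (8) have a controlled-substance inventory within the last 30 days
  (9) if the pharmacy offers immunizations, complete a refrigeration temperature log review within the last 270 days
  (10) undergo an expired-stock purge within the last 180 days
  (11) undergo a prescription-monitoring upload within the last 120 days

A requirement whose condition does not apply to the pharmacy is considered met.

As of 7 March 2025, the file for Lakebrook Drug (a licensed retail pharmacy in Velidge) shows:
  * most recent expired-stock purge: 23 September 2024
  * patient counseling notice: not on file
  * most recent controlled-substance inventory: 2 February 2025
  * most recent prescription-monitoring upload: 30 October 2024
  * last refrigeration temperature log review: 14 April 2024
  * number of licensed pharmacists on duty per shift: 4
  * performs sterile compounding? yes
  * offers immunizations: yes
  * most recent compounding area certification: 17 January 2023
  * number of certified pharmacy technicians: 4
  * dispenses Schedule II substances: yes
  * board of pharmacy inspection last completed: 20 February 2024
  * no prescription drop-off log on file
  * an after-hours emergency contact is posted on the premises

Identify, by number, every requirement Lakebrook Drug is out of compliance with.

1. condition 'performs sterile compounding' holds; prescription drop-off log absent → not met
2. certified pharmacy technicians 4 ≥ 2 → met
3. compounding area certification 780 days ago vs limit 730 → not met
4. condition 'dispenses Schedule II substances' holds; patient counseling notice absent → not met
5. after-hours emergency contact present → met
6. licensed pharmacists on duty per shift 4 ≥ 2 → met
7. board of pharmacy inspection 381 days ago vs limit 365 → not met
8. controlled-substance inventory 33 days ago vs limit 30 → not met
9. condition 'offers immunizations' holds; refrigeration temperature log review 327 days ago vs limit 270 → not met
10. expired-stock purge 165 days ago vs limit 180 → met
11. prescription-monitoring upload 128 days ago vs limit 120 → not met
Not met: 1, 3, 4, 7, 8, 9, 11

1, 3, 4, 7, 8, 9, 11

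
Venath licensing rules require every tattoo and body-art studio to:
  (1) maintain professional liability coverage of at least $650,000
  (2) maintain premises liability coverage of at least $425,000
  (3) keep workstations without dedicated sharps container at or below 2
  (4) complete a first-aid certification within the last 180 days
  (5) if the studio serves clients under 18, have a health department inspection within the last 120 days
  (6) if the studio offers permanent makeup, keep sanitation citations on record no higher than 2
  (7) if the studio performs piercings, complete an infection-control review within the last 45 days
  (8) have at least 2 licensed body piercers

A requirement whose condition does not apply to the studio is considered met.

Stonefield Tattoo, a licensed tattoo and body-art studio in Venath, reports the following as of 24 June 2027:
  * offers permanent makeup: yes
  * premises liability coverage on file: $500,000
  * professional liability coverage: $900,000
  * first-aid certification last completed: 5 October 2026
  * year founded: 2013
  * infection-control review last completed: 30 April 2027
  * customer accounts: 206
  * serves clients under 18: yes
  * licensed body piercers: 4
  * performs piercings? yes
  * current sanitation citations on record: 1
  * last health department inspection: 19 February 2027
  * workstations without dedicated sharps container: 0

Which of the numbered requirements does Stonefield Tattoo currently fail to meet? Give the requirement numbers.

1. professional liability coverage $900,000 ≥ $650,000 → met
2. premises liability coverage $500,000 ≥ $425,000 → met
3. workstations without dedicated sharps container 0 ≤ 2 → met
4. first-aid certification 262 days ago vs limit 180 → not met
5. condition 'serves clients under 18' holds; health department inspection 125 days ago vs limit 120 → not met
6. condition 'offers permanent makeup' holds; sanitation citations on record 1 ≤ 2 → met
7. condition 'performs piercings' holds; infection-control review 55 days ago vs limit 45 → not met
8. licensed body piercers 4 ≥ 2 → met
Not met: 4, 5, 7

4, 5, 7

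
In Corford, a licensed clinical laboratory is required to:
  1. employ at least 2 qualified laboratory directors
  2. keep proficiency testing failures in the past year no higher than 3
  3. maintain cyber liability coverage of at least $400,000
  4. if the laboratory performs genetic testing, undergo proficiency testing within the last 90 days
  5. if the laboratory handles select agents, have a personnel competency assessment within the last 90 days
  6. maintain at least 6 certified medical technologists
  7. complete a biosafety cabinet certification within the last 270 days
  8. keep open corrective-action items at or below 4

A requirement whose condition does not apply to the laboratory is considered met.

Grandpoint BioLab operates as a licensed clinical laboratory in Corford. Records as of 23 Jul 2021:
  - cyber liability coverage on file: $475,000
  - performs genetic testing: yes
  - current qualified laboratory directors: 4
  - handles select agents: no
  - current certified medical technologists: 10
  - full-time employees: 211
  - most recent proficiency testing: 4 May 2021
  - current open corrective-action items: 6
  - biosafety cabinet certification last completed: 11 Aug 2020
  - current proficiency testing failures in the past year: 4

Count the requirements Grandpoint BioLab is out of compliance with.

1. qualified laboratory directors 4 ≥ 2 → met
2. proficiency testing failures in the past year 4 > 3 → not met
3. cyber liability coverage $475,000 ≥ $400,000 → met
4. condition 'performs genetic testing' holds; proficiency testing 80 days ago vs limit 90 → met
5. condition 'handles select agents' does not hold → requirement n/a → met
6. certified medical technologists 10 ≥ 6 → met
7. biosafety cabinet certification 346 days ago vs limit 270 → not met
8. open corrective-action items 6 > 4 → not met
Not met: 3 of 8

3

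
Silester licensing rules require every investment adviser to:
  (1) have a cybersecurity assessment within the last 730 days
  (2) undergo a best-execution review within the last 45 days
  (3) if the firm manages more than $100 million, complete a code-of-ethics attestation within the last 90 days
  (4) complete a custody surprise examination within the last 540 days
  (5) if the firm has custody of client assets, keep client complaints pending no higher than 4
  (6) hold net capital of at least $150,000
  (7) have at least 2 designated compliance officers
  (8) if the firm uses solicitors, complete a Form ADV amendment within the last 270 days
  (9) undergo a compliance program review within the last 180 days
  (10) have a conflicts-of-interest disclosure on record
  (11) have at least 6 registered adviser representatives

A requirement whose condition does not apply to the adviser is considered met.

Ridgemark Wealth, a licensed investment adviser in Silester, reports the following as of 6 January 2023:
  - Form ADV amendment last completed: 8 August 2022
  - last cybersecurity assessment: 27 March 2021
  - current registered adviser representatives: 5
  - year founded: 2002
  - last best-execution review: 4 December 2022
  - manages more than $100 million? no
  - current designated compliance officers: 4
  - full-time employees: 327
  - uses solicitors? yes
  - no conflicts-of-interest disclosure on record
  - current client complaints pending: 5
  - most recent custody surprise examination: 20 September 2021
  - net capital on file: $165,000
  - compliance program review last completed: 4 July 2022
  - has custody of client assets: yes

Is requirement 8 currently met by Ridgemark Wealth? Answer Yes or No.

Yes

8. condition 'uses solicitors' holds; Form ADV amendment 151 days ago vs limit 270 → met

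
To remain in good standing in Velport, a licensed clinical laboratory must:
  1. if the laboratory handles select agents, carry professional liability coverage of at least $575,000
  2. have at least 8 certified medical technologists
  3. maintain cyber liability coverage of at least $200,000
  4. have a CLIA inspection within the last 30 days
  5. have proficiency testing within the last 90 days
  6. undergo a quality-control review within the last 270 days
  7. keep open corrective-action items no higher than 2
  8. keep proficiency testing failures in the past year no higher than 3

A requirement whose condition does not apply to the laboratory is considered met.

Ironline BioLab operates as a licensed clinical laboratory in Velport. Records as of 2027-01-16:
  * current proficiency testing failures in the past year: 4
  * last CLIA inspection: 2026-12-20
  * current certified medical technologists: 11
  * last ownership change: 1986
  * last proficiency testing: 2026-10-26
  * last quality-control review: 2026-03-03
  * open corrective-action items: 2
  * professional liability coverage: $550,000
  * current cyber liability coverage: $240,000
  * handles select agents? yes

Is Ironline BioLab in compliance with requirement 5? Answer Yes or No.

5. proficiency testing 82 days ago vs limit 90 → met

Yes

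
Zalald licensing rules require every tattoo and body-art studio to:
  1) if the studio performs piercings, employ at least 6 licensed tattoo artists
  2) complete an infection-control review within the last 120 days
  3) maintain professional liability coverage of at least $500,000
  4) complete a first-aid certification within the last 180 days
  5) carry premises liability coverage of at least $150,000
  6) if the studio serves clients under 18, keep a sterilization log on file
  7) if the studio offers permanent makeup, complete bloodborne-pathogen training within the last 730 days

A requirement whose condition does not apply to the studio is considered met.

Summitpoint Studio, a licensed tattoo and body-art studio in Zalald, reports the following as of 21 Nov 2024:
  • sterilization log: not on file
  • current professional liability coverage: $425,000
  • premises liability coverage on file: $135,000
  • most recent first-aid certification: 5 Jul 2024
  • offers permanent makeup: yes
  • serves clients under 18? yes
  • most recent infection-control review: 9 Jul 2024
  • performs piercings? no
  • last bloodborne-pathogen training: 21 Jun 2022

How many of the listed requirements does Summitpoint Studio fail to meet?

1. condition 'performs piercings' does not hold → requirement n/a → met
2. infection-control review 135 days ago vs limit 120 → not met
3. professional liability coverage $425,000 < $500,000 → not met
4. first-aid certification 139 days ago vs limit 180 → met
5. premises liability coverage $135,000 < $150,000 → not met
6. condition 'serves clients under 18' holds; sterilization log absent → not met
7. condition 'offers permanent makeup' holds; bloodborne-pathogen training 884 days ago vs limit 730 → not met
Not met: 5 of 7

5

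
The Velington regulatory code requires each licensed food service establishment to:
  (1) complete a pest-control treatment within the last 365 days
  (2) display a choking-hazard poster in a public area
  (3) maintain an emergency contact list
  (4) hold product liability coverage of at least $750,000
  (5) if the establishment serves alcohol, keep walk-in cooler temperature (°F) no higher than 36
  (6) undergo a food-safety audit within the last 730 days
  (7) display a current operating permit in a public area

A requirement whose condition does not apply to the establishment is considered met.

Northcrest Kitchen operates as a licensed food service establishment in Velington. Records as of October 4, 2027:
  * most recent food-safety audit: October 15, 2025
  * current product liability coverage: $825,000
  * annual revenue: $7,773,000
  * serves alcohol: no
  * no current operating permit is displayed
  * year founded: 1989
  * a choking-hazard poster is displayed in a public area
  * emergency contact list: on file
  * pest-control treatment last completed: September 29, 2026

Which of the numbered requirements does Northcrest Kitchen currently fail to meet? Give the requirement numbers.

1. pest-control treatment 370 days ago vs limit 365 → not met
2. choking-hazard poster present → met
3. emergency contact list present → met
4. product liability coverage $825,000 ≥ $750,000 → met
5. condition 'serves alcohol' does not hold → requirement n/a → met
6. food-safety audit 719 days ago vs limit 730 → met
7. current operating permit absent → not met
Not met: 1, 7

1, 7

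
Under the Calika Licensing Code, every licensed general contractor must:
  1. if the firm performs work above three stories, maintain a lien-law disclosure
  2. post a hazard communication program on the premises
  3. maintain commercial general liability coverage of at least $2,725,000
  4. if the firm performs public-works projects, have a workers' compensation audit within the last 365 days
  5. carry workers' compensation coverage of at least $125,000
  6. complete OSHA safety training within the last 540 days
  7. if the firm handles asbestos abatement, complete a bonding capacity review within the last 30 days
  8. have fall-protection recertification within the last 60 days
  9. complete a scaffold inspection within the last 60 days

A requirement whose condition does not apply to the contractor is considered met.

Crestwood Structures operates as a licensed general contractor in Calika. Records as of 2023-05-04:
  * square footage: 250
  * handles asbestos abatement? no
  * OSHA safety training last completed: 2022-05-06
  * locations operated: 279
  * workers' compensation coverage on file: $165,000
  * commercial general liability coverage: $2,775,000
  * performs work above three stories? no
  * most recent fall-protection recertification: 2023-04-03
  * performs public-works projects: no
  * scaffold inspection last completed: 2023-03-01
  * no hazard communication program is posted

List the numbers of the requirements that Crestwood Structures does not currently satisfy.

1. condition 'performs work above three stories' does not hold → requirement n/a → met
2. hazard communication program absent → not met
3. commercial general liability coverage $2,775,000 ≥ $2,725,000 → met
4. condition 'performs public-works projects' does not hold → requirement n/a → met
5. workers' compensation coverage $165,000 ≥ $125,000 → met
6. OSHA safety training 363 days ago vs limit 540 → met
7. condition 'handles asbestos abatement' does not hold → requirement n/a → met
8. fall-protection recertification 31 days ago vs limit 60 → met
9. scaffold inspection 64 days ago vs limit 60 → not met
Not met: 2, 9

2, 9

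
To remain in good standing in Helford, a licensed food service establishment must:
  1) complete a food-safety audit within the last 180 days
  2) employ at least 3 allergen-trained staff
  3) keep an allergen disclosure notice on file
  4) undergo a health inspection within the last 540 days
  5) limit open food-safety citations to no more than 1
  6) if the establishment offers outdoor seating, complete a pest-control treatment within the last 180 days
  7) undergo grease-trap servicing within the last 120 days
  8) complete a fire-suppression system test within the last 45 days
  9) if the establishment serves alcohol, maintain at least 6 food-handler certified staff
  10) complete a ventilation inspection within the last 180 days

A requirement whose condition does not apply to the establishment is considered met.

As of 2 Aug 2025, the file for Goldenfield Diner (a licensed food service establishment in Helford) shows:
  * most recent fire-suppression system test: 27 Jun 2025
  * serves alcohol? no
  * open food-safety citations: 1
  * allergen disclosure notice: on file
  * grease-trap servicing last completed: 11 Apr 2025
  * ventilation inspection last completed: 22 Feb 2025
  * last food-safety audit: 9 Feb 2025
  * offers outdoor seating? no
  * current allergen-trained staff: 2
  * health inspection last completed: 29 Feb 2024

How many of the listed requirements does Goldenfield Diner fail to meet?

1. food-safety audit 174 days ago vs limit 180 → met
2. allergen-trained staff 2 < 3 → not met
3. allergen disclosure notice present → met
4. health inspection 520 days ago vs limit 540 → met
5. open food-safety citations 1 ≤ 1 → met
6. condition 'offers outdoor seating' does not hold → requirement n/a → met
7. grease-trap servicing 113 days ago vs limit 120 → met
8. fire-suppression system test 36 days ago vs limit 45 → met
9. condition 'serves alcohol' does not hold → requirement n/a → met
10. ventilation inspection 161 days ago vs limit 180 → met
Not met: 1 of 10

1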